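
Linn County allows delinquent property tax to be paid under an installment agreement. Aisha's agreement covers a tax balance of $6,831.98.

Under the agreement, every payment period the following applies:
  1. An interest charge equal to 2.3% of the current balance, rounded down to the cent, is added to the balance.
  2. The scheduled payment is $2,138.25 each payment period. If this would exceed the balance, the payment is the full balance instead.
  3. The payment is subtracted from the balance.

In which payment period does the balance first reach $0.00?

Payment period 1: opening $6,831.98; interest $157.13 → $6,989.11; payment $2,138.25; balance $4,850.86
Payment period 2: opening $4,850.86; interest $111.56 → $4,962.42; payment $2,138.25; balance $2,824.17
Payment period 3: opening $2,824.17; interest $64.95 → $2,889.12; payment $2,138.25; balance $750.87
Payment period 4: opening $750.87; interest $17.27 → $768.14; payment $768.14; balance $0.00
Balance reaches $0.00 in payment period 4.

4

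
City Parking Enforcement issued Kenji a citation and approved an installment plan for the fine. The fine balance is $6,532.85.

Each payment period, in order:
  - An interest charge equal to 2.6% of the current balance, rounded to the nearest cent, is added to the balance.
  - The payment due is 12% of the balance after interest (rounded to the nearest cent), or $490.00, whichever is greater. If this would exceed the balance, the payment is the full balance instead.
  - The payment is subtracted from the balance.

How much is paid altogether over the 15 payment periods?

$7,764.52

Payment period 1: opening $6,532.85; interest $169.85 → $6,702.70; payment $804.32; balance $5,898.38
Payment period 2: opening $5,898.38; interest $153.36 → $6,051.74; payment $726.21; balance $5,325.53
Payment period 3: opening $5,325.53; interest $138.46 → $5,463.99; payment $655.68; balance $4,808.31
Payment period 4: opening $4,808.31; interest $125.02 → $4,933.33; payment $592.00; balance $4,341.33
Payment period 5: opening $4,341.33; interest $112.87 → $4,454.20; payment $534.50; balance $3,919.70
Payment period 6: opening $3,919.70; interest $101.91 → $4,021.61; payment $490.00; balance $3,531.61
Payment period 7: opening $3,531.61; interest $91.82 → $3,623.43; payment $490.00; balance $3,133.43
Payment period 8: opening $3,133.43; interest $81.47 → $3,214.90; payment $490.00; balance $2,724.90
Payment period 9: opening $2,724.90; interest $70.85 → $2,795.75; payment $490.00; balance $2,305.75
Payment period 10: opening $2,305.75; interest $59.95 → $2,365.70; payment $490.00; balance $1,875.70
Payment period 11: opening $1,875.70; interest $48.77 → $1,924.47; payment $490.00; balance $1,434.47
Payment period 12: opening $1,434.47; interest $37.30 → $1,471.77; payment $490.00; balance $981.77
Payment period 13: opening $981.77; interest $25.53 → $1,007.30; payment $490.00; balance $517.30
Payment period 14: opening $517.30; interest $13.45 → $530.75; payment $490.00; balance $40.75
Payment period 15: opening $40.75; interest $1.06 → $41.81; payment $41.81; balance $0.00
Total paid: $7,764.52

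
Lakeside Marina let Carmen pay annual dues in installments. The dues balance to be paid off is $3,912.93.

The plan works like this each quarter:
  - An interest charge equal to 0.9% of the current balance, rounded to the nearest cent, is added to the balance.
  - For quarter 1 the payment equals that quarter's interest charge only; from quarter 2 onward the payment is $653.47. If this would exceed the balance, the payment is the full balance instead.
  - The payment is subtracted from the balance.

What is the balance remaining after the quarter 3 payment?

$2,670.86

Quarter 1: $3,912.93 +$35.22 interest = $3,948.15; pay $35.22 → $3,912.93
Quarter 2: $3,912.93 +$35.22 interest = $3,948.15; pay $653.47 → $3,294.68
Quarter 3: $3,294.68 +$29.65 interest = $3,324.33; pay $653.47 → $2,670.86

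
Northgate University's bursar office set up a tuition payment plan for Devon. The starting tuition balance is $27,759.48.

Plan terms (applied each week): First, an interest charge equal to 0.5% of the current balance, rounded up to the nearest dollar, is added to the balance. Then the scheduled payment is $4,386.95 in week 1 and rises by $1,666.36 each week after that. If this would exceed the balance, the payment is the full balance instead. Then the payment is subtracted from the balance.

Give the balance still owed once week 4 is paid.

$608.52

Week 1: $27,759.48 +$139.00 interest = $27,898.48; pay $4,386.95 → $23,511.53
Week 2: $23,511.53 +$118.00 interest = $23,629.53; pay $6,053.31 → $17,576.22
Week 3: $17,576.22 +$88.00 interest = $17,664.22; pay $7,719.67 → $9,944.55
Week 4: $9,944.55 +$50.00 interest = $9,994.55; pay $9,386.03 → $608.52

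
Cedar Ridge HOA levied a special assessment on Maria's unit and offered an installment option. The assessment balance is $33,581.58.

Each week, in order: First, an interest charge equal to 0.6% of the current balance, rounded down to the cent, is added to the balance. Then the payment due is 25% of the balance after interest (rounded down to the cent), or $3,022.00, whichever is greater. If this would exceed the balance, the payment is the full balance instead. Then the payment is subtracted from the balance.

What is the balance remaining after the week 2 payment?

$19,116.99

Week 1: opening $33,581.58; interest $201.48 → $33,783.06; payment $8,445.76; balance $25,337.30
Week 2: opening $25,337.30; interest $152.02 → $25,489.32; payment $6,372.33; balance $19,116.99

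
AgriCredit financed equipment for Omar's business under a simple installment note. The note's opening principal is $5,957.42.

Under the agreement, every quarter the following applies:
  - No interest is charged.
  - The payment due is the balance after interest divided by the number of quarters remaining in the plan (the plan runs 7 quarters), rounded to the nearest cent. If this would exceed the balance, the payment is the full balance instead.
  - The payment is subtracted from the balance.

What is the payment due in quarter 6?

# | Opening | Payment | End bal
1 | $5,957.42 | $851.06 | $5,106.36
2 | $5,106.36 | $851.06 | $4,255.30
3 | $4,255.30 | $851.06 | $3,404.24
4 | $3,404.24 | $851.06 | $2,553.18
5 | $2,553.18 | $851.06 | $1,702.12
6 | $1,702.12 | $851.06 | $851.06

$851.06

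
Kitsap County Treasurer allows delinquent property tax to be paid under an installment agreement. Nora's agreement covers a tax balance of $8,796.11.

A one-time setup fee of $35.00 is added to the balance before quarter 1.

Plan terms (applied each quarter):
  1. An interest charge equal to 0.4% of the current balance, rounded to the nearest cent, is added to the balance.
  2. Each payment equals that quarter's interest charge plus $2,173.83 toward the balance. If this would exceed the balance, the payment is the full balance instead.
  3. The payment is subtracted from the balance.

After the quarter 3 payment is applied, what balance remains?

$2,309.62

Quarter 1: $8,831.11 +$35.32 interest = $8,866.43; pay $2,209.15 → $6,657.28
Quarter 2: $6,657.28 +$26.63 interest = $6,683.91; pay $2,200.46 → $4,483.45
Quarter 3: $4,483.45 +$17.93 interest = $4,501.38; pay $2,191.76 → $2,309.62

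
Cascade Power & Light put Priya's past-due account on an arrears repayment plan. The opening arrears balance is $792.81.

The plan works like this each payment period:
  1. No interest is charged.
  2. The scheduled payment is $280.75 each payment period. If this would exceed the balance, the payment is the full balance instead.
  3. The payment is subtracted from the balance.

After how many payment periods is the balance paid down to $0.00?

Payment period 1: opening $792.81; payment $280.75; balance $512.06
Payment period 2: opening $512.06; payment $280.75; balance $231.31
Payment period 3: opening $231.31; payment $231.31; balance $0.00
Balance reaches $0.00 in payment period 3.

3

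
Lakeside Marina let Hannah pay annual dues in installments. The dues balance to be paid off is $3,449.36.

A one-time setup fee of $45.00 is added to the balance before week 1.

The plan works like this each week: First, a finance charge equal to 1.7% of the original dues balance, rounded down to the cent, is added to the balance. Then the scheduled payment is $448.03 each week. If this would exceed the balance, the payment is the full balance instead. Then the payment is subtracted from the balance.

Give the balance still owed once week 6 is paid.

$1,157.96

# | Opening | Interest | Payment | End bal
1 | $3,494.36 | $58.63 | $448.03 | $3,104.96
2 | $3,104.96 | $58.63 | $448.03 | $2,715.56
3 | $2,715.56 | $58.63 | $448.03 | $2,326.16
4 | $2,326.16 | $58.63 | $448.03 | $1,936.76
5 | $1,936.76 | $58.63 | $448.03 | $1,547.36
6 | $1,547.36 | $58.63 | $448.03 | $1,157.96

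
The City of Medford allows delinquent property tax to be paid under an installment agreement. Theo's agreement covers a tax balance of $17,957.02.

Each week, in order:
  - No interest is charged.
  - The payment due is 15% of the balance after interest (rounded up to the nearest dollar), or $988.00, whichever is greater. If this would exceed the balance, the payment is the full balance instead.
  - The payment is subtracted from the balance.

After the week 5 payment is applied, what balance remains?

Week 1: opening $17,957.02; payment $2,694.00; balance $15,263.02
Week 2: opening $15,263.02; payment $2,290.00; balance $12,973.02
Week 3: opening $12,973.02; payment $1,946.00; balance $11,027.02
Week 4: opening $11,027.02; payment $1,655.00; balance $9,372.02
Week 5: opening $9,372.02; payment $1,406.00; balance $7,966.02

$7,966.02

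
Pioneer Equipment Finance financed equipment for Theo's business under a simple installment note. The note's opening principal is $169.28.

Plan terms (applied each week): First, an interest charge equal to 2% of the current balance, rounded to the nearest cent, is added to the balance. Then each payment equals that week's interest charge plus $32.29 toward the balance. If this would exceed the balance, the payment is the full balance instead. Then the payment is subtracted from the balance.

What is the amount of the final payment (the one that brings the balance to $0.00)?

Week 1: $169.28 +$3.39 interest = $172.67; pay $35.68 → $136.99
Week 2: $136.99 +$2.74 interest = $139.73; pay $35.03 → $104.70
Week 3: $104.70 +$2.09 interest = $106.79; pay $34.38 → $72.41
Week 4: $72.41 +$1.45 interest = $73.86; pay $33.74 → $40.12
Week 5: $40.12 +$0.80 interest = $40.92; pay $33.09 → $7.83
Week 6: $7.83 +$0.16 interest = $7.99; pay $7.99 → $0.00

$7.99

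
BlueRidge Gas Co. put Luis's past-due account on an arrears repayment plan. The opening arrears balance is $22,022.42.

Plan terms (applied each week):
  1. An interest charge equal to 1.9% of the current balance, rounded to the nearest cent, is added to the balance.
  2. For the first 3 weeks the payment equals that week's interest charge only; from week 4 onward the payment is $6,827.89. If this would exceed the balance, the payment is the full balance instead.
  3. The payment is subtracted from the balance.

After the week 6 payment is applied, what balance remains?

$2,426.38

# | Opening | Interest | Payment | End bal
1 | $22,022.42 | $418.43 | $418.43 | $22,022.42
2 | $22,022.42 | $418.43 | $418.43 | $22,022.42
3 | $22,022.42 | $418.43 | $418.43 | $22,022.42
4 | $22,022.42 | $418.43 | $6,827.89 | $15,612.96
5 | $15,612.96 | $296.65 | $6,827.89 | $9,081.72
6 | $9,081.72 | $172.55 | $6,827.89 | $2,426.38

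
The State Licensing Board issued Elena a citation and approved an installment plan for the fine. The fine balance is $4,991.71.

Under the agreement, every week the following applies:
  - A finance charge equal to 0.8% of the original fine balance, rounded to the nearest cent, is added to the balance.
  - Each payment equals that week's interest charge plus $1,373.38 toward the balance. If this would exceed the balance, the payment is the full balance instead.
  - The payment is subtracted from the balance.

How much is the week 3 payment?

$1,413.31

Week 1: $4,991.71 +$39.93 interest = $5,031.64; pay $1,413.31 → $3,618.33
Week 2: $3,618.33 +$39.93 interest = $3,658.26; pay $1,413.31 → $2,244.95
Week 3: $2,244.95 +$39.93 interest = $2,284.88; pay $1,413.31 → $871.57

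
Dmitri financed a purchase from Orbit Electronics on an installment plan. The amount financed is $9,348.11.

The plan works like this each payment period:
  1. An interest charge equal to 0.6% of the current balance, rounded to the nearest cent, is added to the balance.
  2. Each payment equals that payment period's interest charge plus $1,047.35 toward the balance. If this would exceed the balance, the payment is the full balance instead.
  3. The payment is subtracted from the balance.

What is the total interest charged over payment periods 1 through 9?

$278.57

Payment period 1: $9,348.11 +$56.09 interest = $9,404.20; pay $1,103.44 → $8,300.76
Payment period 2: $8,300.76 +$49.80 interest = $8,350.56; pay $1,097.15 → $7,253.41
Payment period 3: $7,253.41 +$43.52 interest = $7,296.93; pay $1,090.87 → $6,206.06
Payment period 4: $6,206.06 +$37.24 interest = $6,243.30; pay $1,084.59 → $5,158.71
Payment period 5: $5,158.71 +$30.95 interest = $5,189.66; pay $1,078.30 → $4,111.36
Payment period 6: $4,111.36 +$24.67 interest = $4,136.03; pay $1,072.02 → $3,064.01
Payment period 7: $3,064.01 +$18.38 interest = $3,082.39; pay $1,065.73 → $2,016.66
Payment period 8: $2,016.66 +$12.10 interest = $2,028.76; pay $1,059.45 → $969.31
Payment period 9: $969.31 +$5.82 interest = $975.13; pay $975.13 → $0.00
Total interest: $56.09 + $49.80 + $43.52 + $37.24 + $30.95 + $24.67 + $18.38 + $12.10 + $5.82 = $278.57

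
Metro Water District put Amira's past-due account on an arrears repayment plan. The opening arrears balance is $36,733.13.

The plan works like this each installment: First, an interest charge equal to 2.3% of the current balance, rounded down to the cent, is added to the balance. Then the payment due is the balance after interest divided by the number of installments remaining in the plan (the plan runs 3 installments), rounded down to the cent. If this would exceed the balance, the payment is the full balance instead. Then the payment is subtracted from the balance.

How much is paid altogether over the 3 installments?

$38,448.90

Installment 1: $36,733.13 +$844.86 interest = $37,577.99; pay $12,525.99 → $25,052.00
Installment 2: $25,052.00 +$576.19 interest = $25,628.19; pay $12,814.09 → $12,814.10
Installment 3: $12,814.10 +$294.72 interest = $13,108.82; pay $13,108.82 → $0.00
Total paid: $38,448.90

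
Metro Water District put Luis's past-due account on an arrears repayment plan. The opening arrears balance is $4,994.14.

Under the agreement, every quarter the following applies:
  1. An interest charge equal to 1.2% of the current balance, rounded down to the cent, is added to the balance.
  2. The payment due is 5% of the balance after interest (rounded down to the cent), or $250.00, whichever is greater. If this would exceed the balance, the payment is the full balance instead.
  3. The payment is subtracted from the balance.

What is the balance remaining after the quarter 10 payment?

Quarter 1: opening $4,994.14; interest $59.92 → $5,054.06; payment $252.70; balance $4,801.36
Quarter 2: opening $4,801.36; interest $57.61 → $4,858.97; payment $250.00; balance $4,608.97
Quarter 3: opening $4,608.97; interest $55.30 → $4,664.27; payment $250.00; balance $4,414.27
Quarter 4: opening $4,414.27; interest $52.97 → $4,467.24; payment $250.00; balance $4,217.24
Quarter 5: opening $4,217.24; interest $50.60 → $4,267.84; payment $250.00; balance $4,017.84
Quarter 6: opening $4,017.84; interest $48.21 → $4,066.05; payment $250.00; balance $3,816.05
Quarter 7: opening $3,816.05; interest $45.79 → $3,861.84; payment $250.00; balance $3,611.84
Quarter 8: opening $3,611.84; interest $43.34 → $3,655.18; payment $250.00; balance $3,405.18
Quarter 9: opening $3,405.18; interest $40.86 → $3,446.04; payment $250.00; balance $3,196.04
Quarter 10: opening $3,196.04; interest $38.35 → $3,234.39; payment $250.00; balance $2,984.39

$2,984.39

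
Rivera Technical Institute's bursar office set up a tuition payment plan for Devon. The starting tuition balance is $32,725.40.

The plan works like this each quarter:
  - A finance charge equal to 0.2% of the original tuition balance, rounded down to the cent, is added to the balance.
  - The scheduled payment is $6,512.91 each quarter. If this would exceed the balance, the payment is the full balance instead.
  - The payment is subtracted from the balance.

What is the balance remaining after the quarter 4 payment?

# | Opening | Interest | Payment | End bal
1 | $32,725.40 | $65.45 | $6,512.91 | $26,277.94
2 | $26,277.94 | $65.45 | $6,512.91 | $19,830.48
3 | $19,830.48 | $65.45 | $6,512.91 | $13,383.02
4 | $13,383.02 | $65.45 | $6,512.91 | $6,935.56

$6,935.56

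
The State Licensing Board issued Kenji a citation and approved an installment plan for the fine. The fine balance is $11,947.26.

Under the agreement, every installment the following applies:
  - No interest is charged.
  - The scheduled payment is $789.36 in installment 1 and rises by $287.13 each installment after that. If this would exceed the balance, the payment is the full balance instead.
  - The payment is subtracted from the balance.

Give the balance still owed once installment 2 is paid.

$10,081.41

Installment 1: $11,947.26 − $789.36 → $11,157.90
Installment 2: $11,157.90 − $1,076.49 → $10,081.41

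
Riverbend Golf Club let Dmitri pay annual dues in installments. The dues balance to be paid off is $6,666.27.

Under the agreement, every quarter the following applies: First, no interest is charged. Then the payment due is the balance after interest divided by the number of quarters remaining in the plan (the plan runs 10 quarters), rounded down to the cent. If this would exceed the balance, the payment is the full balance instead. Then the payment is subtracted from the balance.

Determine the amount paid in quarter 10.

$666.63

Quarter 1: $6,666.27 − $666.62 → $5,999.65
Quarter 2: $5,999.65 − $666.62 → $5,333.03
Quarter 3: $5,333.03 − $666.62 → $4,666.41
Quarter 4: $4,666.41 − $666.63 → $3,999.78
Quarter 5: $3,999.78 − $666.63 → $3,333.15
Quarter 6: $3,333.15 − $666.63 → $2,666.52
Quarter 7: $2,666.52 − $666.63 → $1,999.89
Quarter 8: $1,999.89 − $666.63 → $1,333.26
Quarter 9: $1,333.26 − $666.63 → $666.63
Quarter 10: $666.63 − $666.63 → $0.00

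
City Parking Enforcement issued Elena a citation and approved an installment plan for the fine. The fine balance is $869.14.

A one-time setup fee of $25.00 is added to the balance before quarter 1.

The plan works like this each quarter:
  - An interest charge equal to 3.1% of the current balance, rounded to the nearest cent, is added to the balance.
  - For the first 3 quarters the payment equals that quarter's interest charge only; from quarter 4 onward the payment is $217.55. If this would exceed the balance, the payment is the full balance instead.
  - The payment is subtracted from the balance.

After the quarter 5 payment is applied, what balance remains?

Quarter 1: $894.14 +$27.72 interest = $921.86; pay $27.72 → $894.14
Quarter 2: $894.14 +$27.72 interest = $921.86; pay $27.72 → $894.14
Quarter 3: $894.14 +$27.72 interest = $921.86; pay $27.72 → $894.14
Quarter 4: $894.14 +$27.72 interest = $921.86; pay $217.55 → $704.31
Quarter 5: $704.31 +$21.83 interest = $726.14; pay $217.55 → $508.59

$508.59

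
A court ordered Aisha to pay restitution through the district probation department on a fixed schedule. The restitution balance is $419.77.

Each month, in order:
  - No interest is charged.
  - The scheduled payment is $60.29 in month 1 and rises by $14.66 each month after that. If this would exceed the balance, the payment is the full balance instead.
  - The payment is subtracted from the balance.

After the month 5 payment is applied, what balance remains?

Month 1: opening $419.77; payment $60.29; balance $359.48
Month 2: opening $359.48; payment $74.95; balance $284.53
Month 3: opening $284.53; payment $89.61; balance $194.92
Month 4: opening $194.92; payment $104.27; balance $90.65
Month 5: opening $90.65; payment $90.65; balance $0.00

$0.00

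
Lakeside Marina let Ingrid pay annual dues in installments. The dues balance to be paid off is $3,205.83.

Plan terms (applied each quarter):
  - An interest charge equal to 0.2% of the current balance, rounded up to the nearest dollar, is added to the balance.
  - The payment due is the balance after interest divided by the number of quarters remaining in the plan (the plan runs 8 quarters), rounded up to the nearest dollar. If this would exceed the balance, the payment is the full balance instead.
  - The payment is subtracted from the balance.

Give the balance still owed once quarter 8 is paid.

Quarter 1: opening $3,205.83; interest $7.00 → $3,212.83; payment $402.00; balance $2,810.83
Quarter 2: opening $2,810.83; interest $6.00 → $2,816.83; payment $403.00; balance $2,413.83
Quarter 3: opening $2,413.83; interest $5.00 → $2,418.83; payment $404.00; balance $2,014.83
Quarter 4: opening $2,014.83; interest $5.00 → $2,019.83; payment $404.00; balance $1,615.83
Quarter 5: opening $1,615.83; interest $4.00 → $1,619.83; payment $405.00; balance $1,214.83
Quarter 6: opening $1,214.83; interest $3.00 → $1,217.83; payment $406.00; balance $811.83
Quarter 7: opening $811.83; interest $2.00 → $813.83; payment $407.00; balance $406.83
Quarter 8: opening $406.83; interest $1.00 → $407.83; payment $407.83; balance $0.00

$0.00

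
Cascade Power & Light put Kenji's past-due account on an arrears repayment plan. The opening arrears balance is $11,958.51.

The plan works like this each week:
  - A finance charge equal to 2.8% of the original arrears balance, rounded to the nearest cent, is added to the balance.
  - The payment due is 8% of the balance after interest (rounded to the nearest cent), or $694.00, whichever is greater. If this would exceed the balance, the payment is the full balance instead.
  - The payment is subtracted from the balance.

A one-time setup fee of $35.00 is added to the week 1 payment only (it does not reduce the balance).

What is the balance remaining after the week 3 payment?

$10,164.14

Week 1: $11,958.51 +$334.84 interest = $12,293.35; pay $983.47 (+ $35.00 fee) → $11,309.88
Week 2: $11,309.88 +$334.84 interest = $11,644.72; pay $931.58 → $10,713.14
Week 3: $10,713.14 +$334.84 interest = $11,047.98; pay $883.84 → $10,164.14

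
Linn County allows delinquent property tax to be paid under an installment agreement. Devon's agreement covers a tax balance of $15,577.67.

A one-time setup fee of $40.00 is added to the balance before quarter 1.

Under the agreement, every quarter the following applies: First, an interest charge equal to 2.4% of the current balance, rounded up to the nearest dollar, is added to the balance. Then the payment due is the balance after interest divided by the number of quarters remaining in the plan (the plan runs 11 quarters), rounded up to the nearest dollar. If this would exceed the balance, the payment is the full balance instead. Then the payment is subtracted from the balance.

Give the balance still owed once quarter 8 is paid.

# | Opening | Interest | Payment | End bal
1 | $15,617.67 | $375.00 | $1,454.00 | $14,538.67
2 | $14,538.67 | $349.00 | $1,489.00 | $13,398.67
3 | $13,398.67 | $322.00 | $1,525.00 | $12,195.67
4 | $12,195.67 | $293.00 | $1,562.00 | $10,926.67
5 | $10,926.67 | $263.00 | $1,599.00 | $9,590.67
6 | $9,590.67 | $231.00 | $1,637.00 | $8,184.67
7 | $8,184.67 | $197.00 | $1,677.00 | $6,704.67
8 | $6,704.67 | $161.00 | $1,717.00 | $5,148.67

$5,148.67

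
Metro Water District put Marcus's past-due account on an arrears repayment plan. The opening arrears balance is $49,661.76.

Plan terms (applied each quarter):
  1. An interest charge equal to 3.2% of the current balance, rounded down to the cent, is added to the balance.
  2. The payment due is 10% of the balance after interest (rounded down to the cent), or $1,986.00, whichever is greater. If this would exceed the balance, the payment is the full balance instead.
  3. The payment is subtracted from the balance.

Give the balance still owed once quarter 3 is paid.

$39,791.35

Quarter 1: $49,661.76 +$1,589.17 interest = $51,250.93; pay $5,125.09 → $46,125.84
Quarter 2: $46,125.84 +$1,476.02 interest = $47,601.86; pay $4,760.18 → $42,841.68
Quarter 3: $42,841.68 +$1,370.93 interest = $44,212.61; pay $4,421.26 → $39,791.35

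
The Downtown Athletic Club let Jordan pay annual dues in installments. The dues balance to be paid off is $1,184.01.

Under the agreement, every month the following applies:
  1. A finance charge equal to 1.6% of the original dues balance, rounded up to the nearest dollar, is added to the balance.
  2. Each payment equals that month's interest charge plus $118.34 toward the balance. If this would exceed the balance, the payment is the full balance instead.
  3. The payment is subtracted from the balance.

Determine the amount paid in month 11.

$19.61

# | Opening | Interest | Payment | End bal
1 | $1,184.01 | $19.00 | $137.34 | $1,065.67
2 | $1,065.67 | $19.00 | $137.34 | $947.33
3 | $947.33 | $19.00 | $137.34 | $828.99
4 | $828.99 | $19.00 | $137.34 | $710.65
5 | $710.65 | $19.00 | $137.34 | $592.31
6 | $592.31 | $19.00 | $137.34 | $473.97
7 | $473.97 | $19.00 | $137.34 | $355.63
8 | $355.63 | $19.00 | $137.34 | $237.29
9 | $237.29 | $19.00 | $137.34 | $118.95
10 | $118.95 | $19.00 | $137.34 | $0.61
11 | $0.61 | $19.00 | $19.61 | $0.00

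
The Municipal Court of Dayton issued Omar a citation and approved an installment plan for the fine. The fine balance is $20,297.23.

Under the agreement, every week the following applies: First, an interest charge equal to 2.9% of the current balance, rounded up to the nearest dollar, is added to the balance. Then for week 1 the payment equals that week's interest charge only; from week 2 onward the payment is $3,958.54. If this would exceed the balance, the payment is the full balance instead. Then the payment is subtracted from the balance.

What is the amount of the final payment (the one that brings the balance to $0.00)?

# | Opening | Interest | Payment | End bal
1 | $20,297.23 | $589.00 | $589.00 | $20,297.23
2 | $20,297.23 | $589.00 | $3,958.54 | $16,927.69
3 | $16,927.69 | $491.00 | $3,958.54 | $13,460.15
4 | $13,460.15 | $391.00 | $3,958.54 | $9,892.61
5 | $9,892.61 | $287.00 | $3,958.54 | $6,221.07
6 | $6,221.07 | $181.00 | $3,958.54 | $2,443.53
7 | $2,443.53 | $71.00 | $2,514.53 | $0.00

$2,514.53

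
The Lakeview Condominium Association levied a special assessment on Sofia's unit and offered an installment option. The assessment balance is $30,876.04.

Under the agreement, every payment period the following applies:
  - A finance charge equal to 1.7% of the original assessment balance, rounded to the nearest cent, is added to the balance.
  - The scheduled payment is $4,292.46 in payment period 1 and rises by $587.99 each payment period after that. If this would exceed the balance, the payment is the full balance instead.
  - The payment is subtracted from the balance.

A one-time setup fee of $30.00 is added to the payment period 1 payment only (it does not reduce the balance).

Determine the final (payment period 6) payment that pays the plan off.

# | Opening | Interest | Payment | Fee | End bal
1 | $30,876.04 | $524.89 | $4,292.46 | $30.00 | $27,108.47
2 | $27,108.47 | $524.89 | $4,880.45 | — | $22,752.91
3 | $22,752.91 | $524.89 | $5,468.44 | — | $17,809.36
4 | $17,809.36 | $524.89 | $6,056.43 | — | $12,277.82
5 | $12,277.82 | $524.89 | $6,644.42 | — | $6,158.29
6 | $6,158.29 | $524.89 | $6,683.18 | — | $0.00

$6,683.18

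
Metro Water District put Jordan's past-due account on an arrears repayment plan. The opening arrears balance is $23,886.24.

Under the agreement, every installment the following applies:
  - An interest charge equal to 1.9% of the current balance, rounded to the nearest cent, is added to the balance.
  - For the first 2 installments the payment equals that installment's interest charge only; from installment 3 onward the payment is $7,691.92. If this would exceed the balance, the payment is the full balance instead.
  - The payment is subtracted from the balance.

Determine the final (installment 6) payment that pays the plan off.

$1,790.20

# | Opening | Interest | Payment | End bal
1 | $23,886.24 | $453.84 | $453.84 | $23,886.24
2 | $23,886.24 | $453.84 | $453.84 | $23,886.24
3 | $23,886.24 | $453.84 | $7,691.92 | $16,648.16
4 | $16,648.16 | $316.32 | $7,691.92 | $9,272.56
5 | $9,272.56 | $176.18 | $7,691.92 | $1,756.82
6 | $1,756.82 | $33.38 | $1,790.20 | $0.00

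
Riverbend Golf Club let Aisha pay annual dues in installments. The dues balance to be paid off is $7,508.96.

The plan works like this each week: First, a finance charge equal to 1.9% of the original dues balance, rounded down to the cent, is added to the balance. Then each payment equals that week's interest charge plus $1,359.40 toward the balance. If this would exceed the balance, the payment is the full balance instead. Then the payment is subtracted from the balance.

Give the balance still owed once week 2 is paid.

Week 1: $7,508.96 +$142.67 interest = $7,651.63; pay $1,502.07 → $6,149.56
Week 2: $6,149.56 +$142.67 interest = $6,292.23; pay $1,502.07 → $4,790.16

$4,790.16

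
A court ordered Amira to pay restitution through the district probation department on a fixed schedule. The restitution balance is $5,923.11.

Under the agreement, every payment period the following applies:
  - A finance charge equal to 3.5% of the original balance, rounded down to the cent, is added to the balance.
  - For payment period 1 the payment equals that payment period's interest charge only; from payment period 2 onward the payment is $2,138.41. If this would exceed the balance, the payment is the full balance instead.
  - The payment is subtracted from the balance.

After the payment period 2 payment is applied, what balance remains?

$3,992.00

Payment period 1: opening $5,923.11; interest $207.30 → $6,130.41; payment $207.30; balance $5,923.11
Payment period 2: opening $5,923.11; interest $207.30 → $6,130.41; payment $2,138.41; balance $3,992.00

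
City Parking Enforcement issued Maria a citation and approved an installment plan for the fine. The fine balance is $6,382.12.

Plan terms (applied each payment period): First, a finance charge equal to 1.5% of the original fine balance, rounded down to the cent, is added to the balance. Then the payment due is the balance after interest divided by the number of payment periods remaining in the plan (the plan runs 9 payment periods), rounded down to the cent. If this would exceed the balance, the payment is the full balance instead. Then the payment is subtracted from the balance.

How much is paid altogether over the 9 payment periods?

$7,243.69

# | Opening | Interest | Payment | End bal
1 | $6,382.12 | $95.73 | $719.76 | $5,758.09
2 | $5,758.09 | $95.73 | $731.72 | $5,122.10
3 | $5,122.10 | $95.73 | $745.40 | $4,472.43
4 | $4,472.43 | $95.73 | $761.36 | $3,806.80
5 | $3,806.80 | $95.73 | $780.50 | $3,122.03
6 | $3,122.03 | $95.73 | $804.44 | $2,413.32
7 | $2,413.32 | $95.73 | $836.35 | $1,672.70
8 | $1,672.70 | $95.73 | $884.21 | $884.22
9 | $884.22 | $95.73 | $979.95 | $0.00
Total paid: $7,243.69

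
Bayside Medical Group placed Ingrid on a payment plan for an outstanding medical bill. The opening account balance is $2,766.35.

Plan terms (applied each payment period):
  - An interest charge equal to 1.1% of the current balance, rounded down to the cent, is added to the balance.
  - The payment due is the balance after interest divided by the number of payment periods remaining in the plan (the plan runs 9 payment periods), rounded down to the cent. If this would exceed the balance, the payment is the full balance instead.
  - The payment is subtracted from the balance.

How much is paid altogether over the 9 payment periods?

Payment period 1: opening $2,766.35; interest $30.42 → $2,796.77; payment $310.75; balance $2,486.02
Payment period 2: opening $2,486.02; interest $27.34 → $2,513.36; payment $314.17; balance $2,199.19
Payment period 3: opening $2,199.19; interest $24.19 → $2,223.38; payment $317.62; balance $1,905.76
Payment period 4: opening $1,905.76; interest $20.96 → $1,926.72; payment $321.12; balance $1,605.60
Payment period 5: opening $1,605.60; interest $17.66 → $1,623.26; payment $324.65; balance $1,298.61
Payment period 6: opening $1,298.61; interest $14.28 → $1,312.89; payment $328.22; balance $984.67
Payment period 7: opening $984.67; interest $10.83 → $995.50; payment $331.83; balance $663.67
Payment period 8: opening $663.67; interest $7.30 → $670.97; payment $335.48; balance $335.49
Payment period 9: opening $335.49; interest $3.69 → $339.18; payment $339.18; balance $0.00
Total paid: $2,923.02

$2,923.02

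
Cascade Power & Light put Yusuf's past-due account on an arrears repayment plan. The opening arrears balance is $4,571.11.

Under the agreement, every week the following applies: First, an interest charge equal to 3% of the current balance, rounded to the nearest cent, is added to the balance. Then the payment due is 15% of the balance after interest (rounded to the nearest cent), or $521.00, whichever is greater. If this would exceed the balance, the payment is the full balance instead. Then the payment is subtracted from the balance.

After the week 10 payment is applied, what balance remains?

$0.00

Week 1: opening $4,571.11; interest $137.13 → $4,708.24; payment $706.24; balance $4,002.00
Week 2: opening $4,002.00; interest $120.06 → $4,122.06; payment $618.31; balance $3,503.75
Week 3: opening $3,503.75; interest $105.11 → $3,608.86; payment $541.33; balance $3,067.53
Week 4: opening $3,067.53; interest $92.03 → $3,159.56; payment $521.00; balance $2,638.56
Week 5: opening $2,638.56; interest $79.16 → $2,717.72; payment $521.00; balance $2,196.72
Week 6: opening $2,196.72; interest $65.90 → $2,262.62; payment $521.00; balance $1,741.62
Week 7: opening $1,741.62; interest $52.25 → $1,793.87; payment $521.00; balance $1,272.87
Week 8: opening $1,272.87; interest $38.19 → $1,311.06; payment $521.00; balance $790.06
Week 9: opening $790.06; interest $23.70 → $813.76; payment $521.00; balance $292.76
Week 10: opening $292.76; interest $8.78 → $301.54; payment $301.54; balance $0.00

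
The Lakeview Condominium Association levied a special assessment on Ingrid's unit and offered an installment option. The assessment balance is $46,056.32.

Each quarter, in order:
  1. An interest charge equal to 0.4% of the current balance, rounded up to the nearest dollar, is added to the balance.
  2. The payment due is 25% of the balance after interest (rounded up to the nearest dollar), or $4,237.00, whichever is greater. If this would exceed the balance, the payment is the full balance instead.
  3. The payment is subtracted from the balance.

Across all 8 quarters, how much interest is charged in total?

$646.00

Quarter 1: $46,056.32 +$185.00 interest = $46,241.32; pay $11,561.00 → $34,680.32
Quarter 2: $34,680.32 +$139.00 interest = $34,819.32; pay $8,705.00 → $26,114.32
Quarter 3: $26,114.32 +$105.00 interest = $26,219.32; pay $6,555.00 → $19,664.32
Quarter 4: $19,664.32 +$79.00 interest = $19,743.32; pay $4,936.00 → $14,807.32
Quarter 5: $14,807.32 +$60.00 interest = $14,867.32; pay $4,237.00 → $10,630.32
Quarter 6: $10,630.32 +$43.00 interest = $10,673.32; pay $4,237.00 → $6,436.32
Quarter 7: $6,436.32 +$26.00 interest = $6,462.32; pay $4,237.00 → $2,225.32
Quarter 8: $2,225.32 +$9.00 interest = $2,234.32; pay $2,234.32 → $0.00
Total interest: $185.00 + $139.00 + $105.00 + $79.00 + $60.00 + $43.00 + $26.00 + $9.00 = $646.00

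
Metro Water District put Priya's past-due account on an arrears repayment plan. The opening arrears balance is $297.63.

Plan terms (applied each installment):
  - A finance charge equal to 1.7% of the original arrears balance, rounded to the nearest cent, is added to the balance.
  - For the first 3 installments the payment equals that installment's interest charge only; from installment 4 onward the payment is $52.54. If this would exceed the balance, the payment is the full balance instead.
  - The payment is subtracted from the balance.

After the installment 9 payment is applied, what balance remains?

$12.75

Installment 1: $297.63 +$5.06 interest = $302.69; pay $5.06 → $297.63
Installment 2: $297.63 +$5.06 interest = $302.69; pay $5.06 → $297.63
Installment 3: $297.63 +$5.06 interest = $302.69; pay $5.06 → $297.63
Installment 4: $297.63 +$5.06 interest = $302.69; pay $52.54 → $250.15
Installment 5: $250.15 +$5.06 interest = $255.21; pay $52.54 → $202.67
Installment 6: $202.67 +$5.06 interest = $207.73; pay $52.54 → $155.19
Installment 7: $155.19 +$5.06 interest = $160.25; pay $52.54 → $107.71
Installment 8: $107.71 +$5.06 interest = $112.77; pay $52.54 → $60.23
Installment 9: $60.23 +$5.06 interest = $65.29; pay $52.54 → $12.75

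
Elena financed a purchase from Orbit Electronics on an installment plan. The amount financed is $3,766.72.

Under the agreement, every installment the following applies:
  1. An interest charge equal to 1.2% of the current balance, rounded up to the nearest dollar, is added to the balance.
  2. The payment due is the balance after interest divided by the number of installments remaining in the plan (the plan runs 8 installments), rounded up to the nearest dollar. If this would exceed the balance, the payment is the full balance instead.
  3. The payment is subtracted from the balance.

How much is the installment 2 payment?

$483.00

Installment 1: $3,766.72 +$46.00 interest = $3,812.72; pay $477.00 → $3,335.72
Installment 2: $3,335.72 +$41.00 interest = $3,376.72; pay $483.00 → $2,893.72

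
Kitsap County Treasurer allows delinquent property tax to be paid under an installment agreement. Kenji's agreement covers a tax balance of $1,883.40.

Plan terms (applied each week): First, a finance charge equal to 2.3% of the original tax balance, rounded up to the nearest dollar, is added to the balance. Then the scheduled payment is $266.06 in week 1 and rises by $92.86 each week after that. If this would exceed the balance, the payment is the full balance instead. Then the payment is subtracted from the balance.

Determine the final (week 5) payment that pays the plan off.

# | Opening | Interest | Payment | End bal
1 | $1,883.40 | $44.00 | $266.06 | $1,661.34
2 | $1,661.34 | $44.00 | $358.92 | $1,346.42
3 | $1,346.42 | $44.00 | $451.78 | $938.64
4 | $938.64 | $44.00 | $544.64 | $438.00
5 | $438.00 | $44.00 | $482.00 | $0.00

$482.00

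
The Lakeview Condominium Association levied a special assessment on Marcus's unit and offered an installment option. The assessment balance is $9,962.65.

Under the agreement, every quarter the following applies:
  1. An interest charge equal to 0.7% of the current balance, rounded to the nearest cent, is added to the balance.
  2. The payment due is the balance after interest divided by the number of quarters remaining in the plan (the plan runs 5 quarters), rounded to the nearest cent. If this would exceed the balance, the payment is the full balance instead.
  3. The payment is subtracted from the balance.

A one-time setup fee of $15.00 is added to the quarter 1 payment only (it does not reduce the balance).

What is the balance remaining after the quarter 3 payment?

$4,069.33

Quarter 1: $9,962.65 +$69.74 interest = $10,032.39; pay $2,006.48 (+ $15.00 fee) → $8,025.91
Quarter 2: $8,025.91 +$56.18 interest = $8,082.09; pay $2,020.52 → $6,061.57
Quarter 3: $6,061.57 +$42.43 interest = $6,104.00; pay $2,034.67 → $4,069.33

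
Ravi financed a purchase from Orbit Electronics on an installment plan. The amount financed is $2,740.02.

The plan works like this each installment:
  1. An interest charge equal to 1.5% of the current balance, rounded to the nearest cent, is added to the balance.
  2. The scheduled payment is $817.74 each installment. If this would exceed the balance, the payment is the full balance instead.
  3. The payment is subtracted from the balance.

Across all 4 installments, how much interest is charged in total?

Installment 1: $2,740.02 +$41.10 interest = $2,781.12; pay $817.74 → $1,963.38
Installment 2: $1,963.38 +$29.45 interest = $1,992.83; pay $817.74 → $1,175.09
Installment 3: $1,175.09 +$17.63 interest = $1,192.72; pay $817.74 → $374.98
Installment 4: $374.98 +$5.62 interest = $380.60; pay $380.60 → $0.00
Total interest: $41.10 + $29.45 + $17.63 + $5.62 = $93.80

$93.80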